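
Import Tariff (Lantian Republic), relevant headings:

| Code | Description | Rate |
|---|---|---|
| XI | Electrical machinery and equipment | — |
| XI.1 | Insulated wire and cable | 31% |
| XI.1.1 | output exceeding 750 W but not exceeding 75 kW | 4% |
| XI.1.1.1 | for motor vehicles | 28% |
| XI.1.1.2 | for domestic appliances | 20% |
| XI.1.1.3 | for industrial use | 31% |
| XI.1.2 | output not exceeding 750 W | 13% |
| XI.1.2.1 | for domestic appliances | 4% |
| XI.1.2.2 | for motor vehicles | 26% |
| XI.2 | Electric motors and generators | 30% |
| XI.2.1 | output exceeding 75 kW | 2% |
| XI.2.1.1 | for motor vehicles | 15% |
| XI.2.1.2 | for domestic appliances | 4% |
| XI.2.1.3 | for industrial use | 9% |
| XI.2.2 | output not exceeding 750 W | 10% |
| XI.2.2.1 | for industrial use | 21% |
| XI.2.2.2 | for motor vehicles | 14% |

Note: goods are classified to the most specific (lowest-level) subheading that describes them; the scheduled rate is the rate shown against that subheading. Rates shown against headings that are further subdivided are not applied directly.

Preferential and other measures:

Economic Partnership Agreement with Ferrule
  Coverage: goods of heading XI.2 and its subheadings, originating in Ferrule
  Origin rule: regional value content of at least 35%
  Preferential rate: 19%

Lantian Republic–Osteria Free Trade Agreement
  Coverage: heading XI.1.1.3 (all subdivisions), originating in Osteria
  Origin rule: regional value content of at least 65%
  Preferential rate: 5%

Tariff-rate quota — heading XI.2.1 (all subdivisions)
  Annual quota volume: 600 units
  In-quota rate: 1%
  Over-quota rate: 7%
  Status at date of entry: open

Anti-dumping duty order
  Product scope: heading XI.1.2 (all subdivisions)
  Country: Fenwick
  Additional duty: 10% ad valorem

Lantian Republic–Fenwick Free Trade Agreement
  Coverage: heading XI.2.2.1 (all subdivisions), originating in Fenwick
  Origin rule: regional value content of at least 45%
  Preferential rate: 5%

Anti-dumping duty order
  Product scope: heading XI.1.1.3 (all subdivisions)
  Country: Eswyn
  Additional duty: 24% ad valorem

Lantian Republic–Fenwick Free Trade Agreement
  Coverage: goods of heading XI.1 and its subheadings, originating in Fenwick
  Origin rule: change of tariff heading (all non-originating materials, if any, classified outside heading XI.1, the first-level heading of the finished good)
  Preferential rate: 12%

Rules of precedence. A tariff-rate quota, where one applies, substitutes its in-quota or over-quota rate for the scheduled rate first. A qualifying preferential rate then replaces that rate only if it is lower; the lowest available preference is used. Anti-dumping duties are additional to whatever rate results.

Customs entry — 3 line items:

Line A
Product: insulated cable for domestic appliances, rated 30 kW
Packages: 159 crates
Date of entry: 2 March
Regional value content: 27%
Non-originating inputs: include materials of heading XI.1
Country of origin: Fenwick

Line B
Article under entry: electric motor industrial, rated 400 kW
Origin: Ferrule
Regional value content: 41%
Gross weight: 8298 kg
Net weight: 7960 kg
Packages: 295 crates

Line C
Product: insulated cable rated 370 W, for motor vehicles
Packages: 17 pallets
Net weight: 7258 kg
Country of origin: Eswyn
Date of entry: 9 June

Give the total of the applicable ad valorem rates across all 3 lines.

47%

Line A: insulated cable → XI.1; rated 30 kW → XI.1.1; for domestic appliances → XI.1.1.2. Scheduled 20%. Fenwick agreement on XI.2.2.1: XI.1.1.2 not covered; Fenwick agreement on XI.1: CTH not met. → 20%.
Line B: electric motor → XI.2; rated 400 kW → XI.2.1; industrial → XI.2.1.3. Scheduled 9%. quota on XI.2.1 open → in-quota 1%; Ferrule agreement on XI.2: RVC ≥ 35% → 19% available; preference 19% not lower than 1% → no reduction. → 1%.
Line C: insulated cable → XI.1; rated 370 W → XI.1.2; for motor vehicles → XI.1.2.2. Scheduled 26%. No special measure applies. → 26%.
Sum: 20% + 1% + 26% = 47%.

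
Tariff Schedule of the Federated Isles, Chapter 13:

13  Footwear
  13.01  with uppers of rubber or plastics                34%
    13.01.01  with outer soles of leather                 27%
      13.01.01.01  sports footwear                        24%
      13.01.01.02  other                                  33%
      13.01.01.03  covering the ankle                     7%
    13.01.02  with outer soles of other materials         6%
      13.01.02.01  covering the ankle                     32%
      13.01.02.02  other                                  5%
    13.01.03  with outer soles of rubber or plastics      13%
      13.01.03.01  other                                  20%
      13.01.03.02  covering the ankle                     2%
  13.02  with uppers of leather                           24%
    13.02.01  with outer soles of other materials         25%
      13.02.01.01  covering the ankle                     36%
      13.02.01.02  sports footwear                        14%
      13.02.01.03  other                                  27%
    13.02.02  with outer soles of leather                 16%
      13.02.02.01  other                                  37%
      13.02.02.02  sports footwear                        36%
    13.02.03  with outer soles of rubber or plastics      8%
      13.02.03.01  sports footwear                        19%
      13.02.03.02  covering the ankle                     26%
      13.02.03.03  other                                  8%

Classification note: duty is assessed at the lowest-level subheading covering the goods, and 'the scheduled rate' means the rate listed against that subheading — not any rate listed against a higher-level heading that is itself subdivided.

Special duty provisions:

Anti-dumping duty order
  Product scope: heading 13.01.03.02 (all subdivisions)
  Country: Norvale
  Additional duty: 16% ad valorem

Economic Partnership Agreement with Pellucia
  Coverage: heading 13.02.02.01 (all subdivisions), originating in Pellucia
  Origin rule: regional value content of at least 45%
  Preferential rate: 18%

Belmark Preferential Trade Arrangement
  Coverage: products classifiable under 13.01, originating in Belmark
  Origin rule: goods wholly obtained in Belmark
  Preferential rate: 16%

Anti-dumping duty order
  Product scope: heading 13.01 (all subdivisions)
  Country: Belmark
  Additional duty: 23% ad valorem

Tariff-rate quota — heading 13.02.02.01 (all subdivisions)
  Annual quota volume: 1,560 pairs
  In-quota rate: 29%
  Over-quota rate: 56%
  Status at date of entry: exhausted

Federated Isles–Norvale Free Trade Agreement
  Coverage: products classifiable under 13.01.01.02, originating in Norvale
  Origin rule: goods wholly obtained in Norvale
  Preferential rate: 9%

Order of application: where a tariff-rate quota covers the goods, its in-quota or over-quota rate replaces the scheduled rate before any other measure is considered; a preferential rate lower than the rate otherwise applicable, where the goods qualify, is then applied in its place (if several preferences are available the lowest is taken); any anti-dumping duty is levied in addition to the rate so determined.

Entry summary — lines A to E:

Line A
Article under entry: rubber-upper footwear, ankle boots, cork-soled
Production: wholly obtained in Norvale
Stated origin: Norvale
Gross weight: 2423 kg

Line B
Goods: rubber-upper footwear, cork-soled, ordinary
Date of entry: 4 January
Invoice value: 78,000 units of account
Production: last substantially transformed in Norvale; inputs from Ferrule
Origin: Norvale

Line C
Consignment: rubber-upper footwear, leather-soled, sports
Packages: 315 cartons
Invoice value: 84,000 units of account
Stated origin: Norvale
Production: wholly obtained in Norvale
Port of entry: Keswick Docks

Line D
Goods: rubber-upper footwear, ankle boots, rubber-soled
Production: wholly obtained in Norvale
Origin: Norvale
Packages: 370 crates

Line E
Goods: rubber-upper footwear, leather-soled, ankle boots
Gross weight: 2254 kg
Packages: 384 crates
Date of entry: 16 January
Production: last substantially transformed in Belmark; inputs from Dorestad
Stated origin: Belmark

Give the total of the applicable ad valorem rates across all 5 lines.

Line A: rubber-upper → 13.01; cork-soled → 13.01.02; ankle boots → 13.01.02.01. Scheduled 32%. Norvale agreement on 13.01.01.02: 13.01.02.01 not covered. → 32%.
Line B: rubber-upper → 13.01; cork-soled → 13.01.02; ordinary → 13.01.02.02. Scheduled 5%. Norvale agreement on 13.01.01.02: 13.01.02.02 not covered. → 5%.
Line C: rubber-upper → 13.01; leather-soled → 13.01.01; sports → 13.01.01.01. Scheduled 24%. Norvale agreement on 13.01.01.02: 13.01.01.01 not covered. → 24%.
Line D: rubber-upper → 13.01; rubber-soled → 13.01.03; ankle boots → 13.01.03.02. Scheduled 2%. Norvale agreement on 13.01.01.02: 13.01.03.02 not covered; anti-dumping (Norvale, 13.01.03.02): +16%; total 2% + 16% = 18%. → 18%.
Line E: rubber-upper → 13.01; leather-soled → 13.01.01; ankle boots → 13.01.01.03. Scheduled 7%. Belmark agreement on 13.01: not wholly obtained; anti-dumping (Belmark, 13.01): +23%; total 7% + 23% = 30%. → 30%.
Sum: 32% + 5% + 24% + 18% + 30% = 109%.

109%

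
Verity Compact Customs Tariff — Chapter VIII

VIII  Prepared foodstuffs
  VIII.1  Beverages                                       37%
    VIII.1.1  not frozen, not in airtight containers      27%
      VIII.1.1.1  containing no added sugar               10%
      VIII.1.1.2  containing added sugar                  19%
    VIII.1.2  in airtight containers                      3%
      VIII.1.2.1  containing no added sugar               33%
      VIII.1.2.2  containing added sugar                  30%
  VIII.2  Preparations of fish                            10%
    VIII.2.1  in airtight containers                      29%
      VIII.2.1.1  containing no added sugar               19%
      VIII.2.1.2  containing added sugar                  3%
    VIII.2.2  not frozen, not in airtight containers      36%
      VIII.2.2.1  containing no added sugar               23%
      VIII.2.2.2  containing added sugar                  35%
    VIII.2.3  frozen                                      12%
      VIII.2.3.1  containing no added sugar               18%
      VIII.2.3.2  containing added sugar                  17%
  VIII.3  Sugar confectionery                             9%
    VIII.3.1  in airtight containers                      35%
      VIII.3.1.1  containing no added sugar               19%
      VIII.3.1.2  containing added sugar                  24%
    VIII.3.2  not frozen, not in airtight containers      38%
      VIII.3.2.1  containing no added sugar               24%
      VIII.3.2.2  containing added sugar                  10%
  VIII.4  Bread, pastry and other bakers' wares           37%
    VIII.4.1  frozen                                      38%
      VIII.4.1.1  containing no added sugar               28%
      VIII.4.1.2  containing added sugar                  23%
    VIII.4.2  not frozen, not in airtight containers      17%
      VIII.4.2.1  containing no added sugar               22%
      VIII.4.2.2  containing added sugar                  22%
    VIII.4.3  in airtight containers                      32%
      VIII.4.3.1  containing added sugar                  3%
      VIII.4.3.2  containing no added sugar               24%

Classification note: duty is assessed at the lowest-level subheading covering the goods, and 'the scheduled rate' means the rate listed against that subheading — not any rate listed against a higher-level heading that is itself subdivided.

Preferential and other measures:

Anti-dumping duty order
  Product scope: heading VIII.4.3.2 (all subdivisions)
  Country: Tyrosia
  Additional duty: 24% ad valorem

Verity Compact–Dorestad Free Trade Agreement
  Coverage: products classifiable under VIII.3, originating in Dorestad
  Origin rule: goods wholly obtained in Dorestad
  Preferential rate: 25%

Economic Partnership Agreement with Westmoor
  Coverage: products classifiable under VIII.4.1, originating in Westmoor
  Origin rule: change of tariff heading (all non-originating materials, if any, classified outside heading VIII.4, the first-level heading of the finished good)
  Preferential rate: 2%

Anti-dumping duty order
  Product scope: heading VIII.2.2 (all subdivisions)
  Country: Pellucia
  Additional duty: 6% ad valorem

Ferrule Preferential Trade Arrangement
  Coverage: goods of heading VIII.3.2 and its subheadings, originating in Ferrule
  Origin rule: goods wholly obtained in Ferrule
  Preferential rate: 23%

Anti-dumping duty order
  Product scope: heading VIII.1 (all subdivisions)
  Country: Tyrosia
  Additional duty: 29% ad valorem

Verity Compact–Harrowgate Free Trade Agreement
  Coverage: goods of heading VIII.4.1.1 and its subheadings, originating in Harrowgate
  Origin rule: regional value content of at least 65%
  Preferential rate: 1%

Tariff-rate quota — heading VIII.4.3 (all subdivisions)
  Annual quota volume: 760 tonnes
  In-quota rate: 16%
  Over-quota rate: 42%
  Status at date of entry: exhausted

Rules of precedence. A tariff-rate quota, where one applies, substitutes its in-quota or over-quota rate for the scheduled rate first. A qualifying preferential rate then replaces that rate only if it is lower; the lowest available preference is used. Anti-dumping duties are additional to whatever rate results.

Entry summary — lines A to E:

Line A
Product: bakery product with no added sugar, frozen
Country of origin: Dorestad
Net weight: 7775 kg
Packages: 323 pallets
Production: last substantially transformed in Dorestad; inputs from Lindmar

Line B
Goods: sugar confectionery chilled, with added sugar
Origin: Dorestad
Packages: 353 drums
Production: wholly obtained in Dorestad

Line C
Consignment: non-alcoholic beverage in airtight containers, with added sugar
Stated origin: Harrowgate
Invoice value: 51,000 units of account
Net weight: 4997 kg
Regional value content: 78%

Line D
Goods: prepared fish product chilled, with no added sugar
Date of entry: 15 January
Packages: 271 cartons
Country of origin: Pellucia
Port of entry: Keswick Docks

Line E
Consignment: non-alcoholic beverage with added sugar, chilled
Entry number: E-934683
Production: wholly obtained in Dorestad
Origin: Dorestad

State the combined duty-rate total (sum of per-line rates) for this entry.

116%

Line A: bakery product → VIII.4; frozen → VIII.4.1; with no added sugar → VIII.4.1.1. Scheduled 28%. Dorestad agreement on VIII.3: VIII.4.1.1 not covered. → 28%.
Line B: sugar confectionery → VIII.3; chilled → VIII.3.2; with added sugar → VIII.3.2.2. Scheduled 10%. Dorestad agreement on VIII.3: wholly obtained → 25% available; preference 25% not lower than 10% → no reduction. → 10%.
Line C: non-alcoholic beverage → VIII.1; in airtight containers → VIII.1.2; with added sugar → VIII.1.2.2. Scheduled 30%. Harrowgate agreement on VIII.4.1.1: VIII.1.2.2 not covered. → 30%.
Line D: prepared fish product → VIII.2; chilled → VIII.2.2; with no added sugar → VIII.2.2.1. Scheduled 23%. anti-dumping (Pellucia, VIII.2.2): +6%; total 23% + 6% = 29%. → 29%.
Line E: non-alcoholic beverage → VIII.1; chilled → VIII.1.1; with added sugar → VIII.1.1.2. Scheduled 19%. Dorestad agreement on VIII.3: VIII.1.1.2 not covered. → 19%.
Sum: 28% + 10% + 30% + 29% + 19% = 116%.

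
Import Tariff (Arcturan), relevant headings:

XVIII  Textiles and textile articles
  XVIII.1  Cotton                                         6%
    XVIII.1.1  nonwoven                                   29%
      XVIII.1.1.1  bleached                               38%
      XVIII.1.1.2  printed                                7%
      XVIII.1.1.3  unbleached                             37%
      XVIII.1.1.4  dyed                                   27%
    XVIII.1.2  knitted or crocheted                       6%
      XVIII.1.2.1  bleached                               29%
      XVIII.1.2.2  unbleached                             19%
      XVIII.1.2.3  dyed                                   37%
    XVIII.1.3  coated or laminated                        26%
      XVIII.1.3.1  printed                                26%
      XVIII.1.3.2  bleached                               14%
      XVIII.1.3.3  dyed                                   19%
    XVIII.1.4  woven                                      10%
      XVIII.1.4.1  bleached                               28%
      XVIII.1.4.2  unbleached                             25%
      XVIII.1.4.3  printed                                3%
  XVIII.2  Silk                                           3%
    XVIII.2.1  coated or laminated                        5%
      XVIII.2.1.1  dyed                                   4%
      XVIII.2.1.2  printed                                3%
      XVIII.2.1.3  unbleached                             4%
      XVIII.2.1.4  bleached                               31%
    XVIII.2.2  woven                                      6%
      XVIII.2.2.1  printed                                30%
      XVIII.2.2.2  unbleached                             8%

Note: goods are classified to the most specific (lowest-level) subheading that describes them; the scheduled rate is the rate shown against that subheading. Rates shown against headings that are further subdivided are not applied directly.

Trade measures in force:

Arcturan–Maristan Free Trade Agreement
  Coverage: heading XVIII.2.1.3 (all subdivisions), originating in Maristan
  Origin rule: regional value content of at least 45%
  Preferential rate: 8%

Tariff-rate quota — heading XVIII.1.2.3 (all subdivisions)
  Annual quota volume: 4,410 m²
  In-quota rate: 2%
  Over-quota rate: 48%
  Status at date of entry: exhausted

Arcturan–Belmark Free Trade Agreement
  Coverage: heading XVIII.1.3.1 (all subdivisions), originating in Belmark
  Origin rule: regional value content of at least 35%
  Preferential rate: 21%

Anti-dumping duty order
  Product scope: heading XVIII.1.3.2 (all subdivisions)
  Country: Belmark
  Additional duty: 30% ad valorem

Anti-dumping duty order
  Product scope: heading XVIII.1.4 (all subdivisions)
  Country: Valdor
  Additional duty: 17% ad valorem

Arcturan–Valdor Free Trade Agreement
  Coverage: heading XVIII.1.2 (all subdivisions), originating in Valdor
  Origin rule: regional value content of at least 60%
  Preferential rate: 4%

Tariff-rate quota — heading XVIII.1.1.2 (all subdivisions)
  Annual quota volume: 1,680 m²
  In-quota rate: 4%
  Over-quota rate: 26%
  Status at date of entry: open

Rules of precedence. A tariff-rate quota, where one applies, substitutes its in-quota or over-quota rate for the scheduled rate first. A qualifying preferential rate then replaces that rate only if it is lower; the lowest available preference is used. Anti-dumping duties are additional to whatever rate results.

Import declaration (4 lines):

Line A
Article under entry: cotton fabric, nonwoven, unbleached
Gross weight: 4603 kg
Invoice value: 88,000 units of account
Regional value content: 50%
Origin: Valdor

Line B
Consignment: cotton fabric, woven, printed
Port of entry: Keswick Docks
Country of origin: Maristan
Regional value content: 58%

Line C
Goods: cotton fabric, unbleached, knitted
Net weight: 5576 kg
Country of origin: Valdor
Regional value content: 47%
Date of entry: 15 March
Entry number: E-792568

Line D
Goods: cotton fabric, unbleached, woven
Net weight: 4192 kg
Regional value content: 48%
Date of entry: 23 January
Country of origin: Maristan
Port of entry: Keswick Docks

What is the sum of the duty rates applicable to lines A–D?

Line A: cotton → XVIII.1; nonwoven → XVIII.1.1; unbleached → XVIII.1.1.3. Scheduled 37%. Valdor agreement on XVIII.1.2: XVIII.1.1.3 not covered. → 37%.
Line B: cotton → XVIII.1; woven → XVIII.1.4; printed → XVIII.1.4.3. Scheduled 3%. Maristan agreement on XVIII.2.1.3: XVIII.1.4.3 not covered. → 3%.
Line C: cotton → XVIII.1; knitted → XVIII.1.2; unbleached → XVIII.1.2.2. Scheduled 19%. Valdor agreement on XVIII.1.2: RVC < 60%. → 19%.
Line D: cotton → XVIII.1; woven → XVIII.1.4; unbleached → XVIII.1.4.2. Scheduled 25%. Maristan agreement on XVIII.2.1.3: XVIII.1.4.2 not covered. → 25%.
Sum: 37% + 3% + 19% + 25% = 84%.

84%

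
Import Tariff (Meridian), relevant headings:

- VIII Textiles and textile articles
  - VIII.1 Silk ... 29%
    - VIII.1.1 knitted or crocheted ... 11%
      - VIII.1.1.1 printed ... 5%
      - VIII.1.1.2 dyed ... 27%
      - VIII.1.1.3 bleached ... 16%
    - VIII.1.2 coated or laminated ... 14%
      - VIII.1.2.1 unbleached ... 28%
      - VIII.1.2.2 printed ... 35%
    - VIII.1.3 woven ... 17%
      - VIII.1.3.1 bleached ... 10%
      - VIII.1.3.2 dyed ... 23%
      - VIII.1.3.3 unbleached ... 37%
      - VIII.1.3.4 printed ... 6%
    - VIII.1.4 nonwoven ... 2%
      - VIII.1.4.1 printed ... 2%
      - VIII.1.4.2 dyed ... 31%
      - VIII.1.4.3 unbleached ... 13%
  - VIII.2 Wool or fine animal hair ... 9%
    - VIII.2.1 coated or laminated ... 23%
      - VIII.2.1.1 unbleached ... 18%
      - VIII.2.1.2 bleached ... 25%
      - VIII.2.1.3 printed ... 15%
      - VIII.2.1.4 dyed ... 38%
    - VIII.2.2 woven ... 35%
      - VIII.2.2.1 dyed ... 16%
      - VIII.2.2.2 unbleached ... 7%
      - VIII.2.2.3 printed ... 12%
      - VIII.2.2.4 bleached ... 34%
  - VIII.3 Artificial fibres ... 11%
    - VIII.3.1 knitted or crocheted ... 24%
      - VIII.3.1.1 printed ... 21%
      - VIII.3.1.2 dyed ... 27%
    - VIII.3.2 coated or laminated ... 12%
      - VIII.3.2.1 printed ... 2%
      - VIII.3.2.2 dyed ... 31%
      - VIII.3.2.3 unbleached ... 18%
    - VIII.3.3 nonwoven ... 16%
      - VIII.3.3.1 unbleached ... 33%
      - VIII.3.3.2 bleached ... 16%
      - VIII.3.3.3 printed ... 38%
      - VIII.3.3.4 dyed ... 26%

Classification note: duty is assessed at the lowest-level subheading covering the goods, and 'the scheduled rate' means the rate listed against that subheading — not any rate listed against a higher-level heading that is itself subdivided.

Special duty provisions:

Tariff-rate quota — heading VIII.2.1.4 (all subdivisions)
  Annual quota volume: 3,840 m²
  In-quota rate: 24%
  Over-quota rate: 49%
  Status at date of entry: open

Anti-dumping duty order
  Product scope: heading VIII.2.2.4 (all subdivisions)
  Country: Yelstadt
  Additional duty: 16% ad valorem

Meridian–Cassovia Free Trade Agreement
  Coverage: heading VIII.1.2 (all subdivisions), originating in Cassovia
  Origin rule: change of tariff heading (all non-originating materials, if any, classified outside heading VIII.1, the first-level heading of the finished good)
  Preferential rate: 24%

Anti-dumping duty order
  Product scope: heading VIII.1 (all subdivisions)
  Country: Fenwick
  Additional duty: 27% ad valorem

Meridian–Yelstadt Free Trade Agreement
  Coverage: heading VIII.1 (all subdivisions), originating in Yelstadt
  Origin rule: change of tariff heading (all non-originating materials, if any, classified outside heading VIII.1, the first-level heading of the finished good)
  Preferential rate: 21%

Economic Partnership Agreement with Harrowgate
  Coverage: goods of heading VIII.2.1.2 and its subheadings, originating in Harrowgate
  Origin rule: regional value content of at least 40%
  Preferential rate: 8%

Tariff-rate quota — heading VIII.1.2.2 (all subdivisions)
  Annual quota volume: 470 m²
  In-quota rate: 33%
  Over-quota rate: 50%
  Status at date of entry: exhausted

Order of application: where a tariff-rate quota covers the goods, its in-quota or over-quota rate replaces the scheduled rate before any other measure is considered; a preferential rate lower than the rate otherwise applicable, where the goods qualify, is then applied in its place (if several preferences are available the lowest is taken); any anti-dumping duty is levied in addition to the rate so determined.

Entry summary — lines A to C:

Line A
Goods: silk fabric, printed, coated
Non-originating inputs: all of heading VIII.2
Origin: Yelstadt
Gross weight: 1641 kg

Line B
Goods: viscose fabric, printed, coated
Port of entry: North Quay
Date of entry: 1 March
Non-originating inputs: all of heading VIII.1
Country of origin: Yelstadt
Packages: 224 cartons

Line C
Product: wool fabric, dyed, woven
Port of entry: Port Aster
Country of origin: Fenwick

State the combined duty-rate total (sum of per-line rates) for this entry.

39%

Line A: silk → VIII.1; coated → VIII.1.2; printed → VIII.1.2.2. Scheduled 35%. quota on VIII.1.2.2 exhausted → over-quota 50%; Yelstadt agreement on VIII.1: CTH met → 21% available; preferential 21%. → 21%.
Line B: viscose → VIII.3; coated → VIII.3.2; printed → VIII.3.2.1. Scheduled 2%. Yelstadt agreement on VIII.1: VIII.3.2.1 not covered. → 2%.
Line C: wool → VIII.2; woven → VIII.2.2; dyed → VIII.2.2.1. Scheduled 16%. No special measure applies. → 16%.
Sum: 21% + 2% + 16% = 39%.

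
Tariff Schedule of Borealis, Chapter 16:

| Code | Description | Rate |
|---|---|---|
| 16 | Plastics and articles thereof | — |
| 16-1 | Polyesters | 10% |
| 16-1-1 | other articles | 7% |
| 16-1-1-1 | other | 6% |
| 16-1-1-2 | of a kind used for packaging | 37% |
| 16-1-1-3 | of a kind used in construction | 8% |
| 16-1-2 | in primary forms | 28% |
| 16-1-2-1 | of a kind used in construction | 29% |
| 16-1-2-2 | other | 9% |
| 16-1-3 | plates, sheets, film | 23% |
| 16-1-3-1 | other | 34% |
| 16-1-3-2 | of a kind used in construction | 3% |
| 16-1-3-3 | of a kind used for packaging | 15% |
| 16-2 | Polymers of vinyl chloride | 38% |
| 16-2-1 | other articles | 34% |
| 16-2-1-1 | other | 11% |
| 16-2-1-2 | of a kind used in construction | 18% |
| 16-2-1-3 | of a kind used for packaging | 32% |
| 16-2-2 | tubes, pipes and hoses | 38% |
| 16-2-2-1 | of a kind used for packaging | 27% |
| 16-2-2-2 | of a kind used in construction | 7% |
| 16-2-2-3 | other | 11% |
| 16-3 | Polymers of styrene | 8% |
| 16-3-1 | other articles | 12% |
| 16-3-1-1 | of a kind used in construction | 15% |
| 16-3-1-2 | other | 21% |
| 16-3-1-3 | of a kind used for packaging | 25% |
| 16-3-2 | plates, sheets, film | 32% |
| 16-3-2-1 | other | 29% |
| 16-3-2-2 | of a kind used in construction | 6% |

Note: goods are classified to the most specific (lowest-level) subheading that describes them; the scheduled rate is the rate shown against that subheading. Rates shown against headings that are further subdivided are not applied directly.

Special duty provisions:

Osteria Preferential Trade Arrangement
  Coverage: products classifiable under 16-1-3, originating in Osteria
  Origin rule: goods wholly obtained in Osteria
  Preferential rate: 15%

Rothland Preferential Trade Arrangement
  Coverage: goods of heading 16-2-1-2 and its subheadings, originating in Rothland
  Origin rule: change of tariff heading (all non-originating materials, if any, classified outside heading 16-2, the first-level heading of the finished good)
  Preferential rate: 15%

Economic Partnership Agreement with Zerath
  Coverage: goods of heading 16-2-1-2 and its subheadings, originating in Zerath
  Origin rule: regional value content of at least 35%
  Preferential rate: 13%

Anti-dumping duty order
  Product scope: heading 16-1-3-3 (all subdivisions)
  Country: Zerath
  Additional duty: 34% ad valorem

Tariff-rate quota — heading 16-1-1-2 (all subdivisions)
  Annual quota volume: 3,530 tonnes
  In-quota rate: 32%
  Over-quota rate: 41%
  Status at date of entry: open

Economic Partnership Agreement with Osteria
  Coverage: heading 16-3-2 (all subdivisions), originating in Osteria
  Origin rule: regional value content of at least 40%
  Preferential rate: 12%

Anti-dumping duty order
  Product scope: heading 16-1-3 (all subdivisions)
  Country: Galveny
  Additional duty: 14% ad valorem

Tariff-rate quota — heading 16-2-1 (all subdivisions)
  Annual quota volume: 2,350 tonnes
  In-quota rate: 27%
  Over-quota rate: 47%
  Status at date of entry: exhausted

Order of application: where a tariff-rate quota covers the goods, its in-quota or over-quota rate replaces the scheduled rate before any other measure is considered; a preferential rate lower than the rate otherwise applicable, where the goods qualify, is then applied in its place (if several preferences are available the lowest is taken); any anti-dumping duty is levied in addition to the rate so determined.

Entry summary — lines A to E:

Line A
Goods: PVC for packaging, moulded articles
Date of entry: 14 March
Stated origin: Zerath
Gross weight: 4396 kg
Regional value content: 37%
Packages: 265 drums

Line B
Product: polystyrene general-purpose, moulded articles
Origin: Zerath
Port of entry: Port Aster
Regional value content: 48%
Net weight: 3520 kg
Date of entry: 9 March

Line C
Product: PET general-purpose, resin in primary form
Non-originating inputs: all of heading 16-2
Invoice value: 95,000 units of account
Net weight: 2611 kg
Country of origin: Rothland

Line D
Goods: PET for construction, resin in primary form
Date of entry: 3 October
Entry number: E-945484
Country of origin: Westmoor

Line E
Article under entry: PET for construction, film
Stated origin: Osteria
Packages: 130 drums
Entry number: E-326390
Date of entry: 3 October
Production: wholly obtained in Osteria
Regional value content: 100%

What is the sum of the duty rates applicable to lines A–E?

Line A: PVC → 16-2; moulded articles → 16-2-1; for packaging → 16-2-1-3. Scheduled 32%. quota on 16-2-1 exhausted → over-quota 47%; Zerath agreement on 16-2-1-2: 16-2-1-3 not covered. → 47%.
Line B: polystyrene → 16-3; moulded articles → 16-3-1; general-purpose → 16-3-1-2. Scheduled 21%. Zerath agreement on 16-2-1-2: 16-3-1-2 not covered. → 21%.
Line C: PET → 16-1; resin in primary form → 16-1-2; general-purpose → 16-1-2-2. Scheduled 9%. Rothland agreement on 16-2-1-2: 16-1-2-2 not covered. → 9%.
Line D: PET → 16-1; resin in primary form → 16-1-2; for construction → 16-1-2-1. Scheduled 29%. No special measure applies. → 29%.
Line E: PET → 16-1; film → 16-1-3; for construction → 16-1-3-2. Scheduled 3%. Osteria agreement on 16-1-3: wholly obtained → 15% available; Osteria agreement on 16-3-2: 16-1-3-2 not covered; preference 15% not lower than 3% → no reduction. → 3%.
Sum: 47% + 21% + 9% + 29% + 3% = 109%.

109%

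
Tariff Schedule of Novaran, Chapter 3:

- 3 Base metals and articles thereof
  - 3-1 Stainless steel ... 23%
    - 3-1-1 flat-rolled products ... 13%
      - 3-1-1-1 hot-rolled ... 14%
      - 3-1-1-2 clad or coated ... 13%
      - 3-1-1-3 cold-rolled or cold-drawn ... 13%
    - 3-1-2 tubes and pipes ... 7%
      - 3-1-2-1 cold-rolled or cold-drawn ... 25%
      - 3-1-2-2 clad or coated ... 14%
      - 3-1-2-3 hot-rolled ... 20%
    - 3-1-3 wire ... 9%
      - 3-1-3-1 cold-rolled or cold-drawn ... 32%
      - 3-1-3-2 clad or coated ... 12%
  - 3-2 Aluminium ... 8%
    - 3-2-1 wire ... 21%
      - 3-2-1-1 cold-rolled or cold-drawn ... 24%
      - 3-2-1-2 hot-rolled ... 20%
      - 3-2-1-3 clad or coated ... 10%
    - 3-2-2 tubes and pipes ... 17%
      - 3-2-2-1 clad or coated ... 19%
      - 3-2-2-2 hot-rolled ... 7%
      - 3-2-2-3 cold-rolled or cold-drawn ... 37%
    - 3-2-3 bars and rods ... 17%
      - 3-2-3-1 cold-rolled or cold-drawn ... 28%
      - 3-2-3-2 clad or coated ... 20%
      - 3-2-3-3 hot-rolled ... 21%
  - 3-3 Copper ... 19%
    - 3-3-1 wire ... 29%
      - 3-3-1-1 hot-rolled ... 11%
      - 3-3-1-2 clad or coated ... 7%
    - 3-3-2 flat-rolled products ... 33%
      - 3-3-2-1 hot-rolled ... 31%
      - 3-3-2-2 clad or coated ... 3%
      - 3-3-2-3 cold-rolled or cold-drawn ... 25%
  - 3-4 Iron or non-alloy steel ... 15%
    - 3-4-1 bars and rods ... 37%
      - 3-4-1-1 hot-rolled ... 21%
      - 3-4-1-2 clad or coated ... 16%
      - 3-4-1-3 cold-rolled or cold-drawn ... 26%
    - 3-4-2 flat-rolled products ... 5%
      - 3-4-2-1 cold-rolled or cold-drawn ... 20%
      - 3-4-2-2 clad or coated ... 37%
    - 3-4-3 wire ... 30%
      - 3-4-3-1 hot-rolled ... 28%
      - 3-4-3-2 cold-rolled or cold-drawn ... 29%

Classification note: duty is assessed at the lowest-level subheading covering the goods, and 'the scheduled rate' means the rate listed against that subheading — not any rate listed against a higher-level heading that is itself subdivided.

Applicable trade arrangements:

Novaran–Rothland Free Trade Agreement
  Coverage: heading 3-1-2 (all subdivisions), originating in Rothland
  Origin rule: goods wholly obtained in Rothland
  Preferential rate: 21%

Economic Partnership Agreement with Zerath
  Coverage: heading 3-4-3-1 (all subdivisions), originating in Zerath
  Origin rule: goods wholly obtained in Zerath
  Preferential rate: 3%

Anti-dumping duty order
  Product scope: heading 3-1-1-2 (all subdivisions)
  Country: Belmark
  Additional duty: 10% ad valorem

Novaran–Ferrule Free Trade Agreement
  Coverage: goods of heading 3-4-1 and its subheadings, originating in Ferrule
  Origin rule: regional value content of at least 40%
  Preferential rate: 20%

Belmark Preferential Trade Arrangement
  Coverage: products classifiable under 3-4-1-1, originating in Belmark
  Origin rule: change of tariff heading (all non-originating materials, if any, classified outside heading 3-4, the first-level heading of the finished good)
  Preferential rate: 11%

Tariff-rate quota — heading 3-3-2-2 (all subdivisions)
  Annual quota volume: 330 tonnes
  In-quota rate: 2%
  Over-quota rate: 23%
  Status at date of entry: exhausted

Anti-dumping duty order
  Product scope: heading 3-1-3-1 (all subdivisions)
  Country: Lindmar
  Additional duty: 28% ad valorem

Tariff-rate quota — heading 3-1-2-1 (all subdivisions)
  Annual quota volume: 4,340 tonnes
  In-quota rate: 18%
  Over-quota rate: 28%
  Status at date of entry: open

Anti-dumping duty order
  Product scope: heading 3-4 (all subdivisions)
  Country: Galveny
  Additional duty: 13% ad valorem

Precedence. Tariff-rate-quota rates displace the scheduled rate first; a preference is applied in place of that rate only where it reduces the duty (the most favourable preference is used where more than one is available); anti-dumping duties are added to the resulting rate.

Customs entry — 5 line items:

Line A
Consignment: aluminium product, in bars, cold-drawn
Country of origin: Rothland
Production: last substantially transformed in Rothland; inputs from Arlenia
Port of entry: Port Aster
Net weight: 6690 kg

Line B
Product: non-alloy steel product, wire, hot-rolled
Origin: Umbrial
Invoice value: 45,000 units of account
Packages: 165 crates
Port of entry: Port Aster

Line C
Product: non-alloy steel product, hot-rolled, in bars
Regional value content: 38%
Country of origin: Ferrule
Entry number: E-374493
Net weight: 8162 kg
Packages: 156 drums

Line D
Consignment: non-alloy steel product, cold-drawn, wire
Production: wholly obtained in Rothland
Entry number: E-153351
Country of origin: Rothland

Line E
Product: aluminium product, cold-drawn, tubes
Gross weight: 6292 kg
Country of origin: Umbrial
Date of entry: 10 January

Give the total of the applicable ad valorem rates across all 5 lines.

Line A: aluminium → 3-2; in bars → 3-2-3; cold-drawn → 3-2-3-1. Scheduled 28%. Rothland agreement on 3-1-2: 3-2-3-1 not covered. → 28%.
Line B: non-alloy steel → 3-4; wire → 3-4-3; hot-rolled → 3-4-3-1. Scheduled 28%. No special measure applies. → 28%.
Line C: non-alloy steel → 3-4; in bars → 3-4-1; hot-rolled → 3-4-1-1. Scheduled 21%. Ferrule agreement on 3-4-1: RVC < 40%. → 21%.
Line D: non-alloy steel → 3-4; wire → 3-4-3; cold-drawn → 3-4-3-2. Scheduled 29%. Rothland agreement on 3-1-2: 3-4-3-2 not covered. → 29%.
Line E: aluminium → 3-2; tubes → 3-2-2; cold-drawn → 3-2-2-3. Scheduled 37%. No special measure applies. → 37%.
Sum: 28% + 28% + 21% + 29% + 37% = 143%.

143%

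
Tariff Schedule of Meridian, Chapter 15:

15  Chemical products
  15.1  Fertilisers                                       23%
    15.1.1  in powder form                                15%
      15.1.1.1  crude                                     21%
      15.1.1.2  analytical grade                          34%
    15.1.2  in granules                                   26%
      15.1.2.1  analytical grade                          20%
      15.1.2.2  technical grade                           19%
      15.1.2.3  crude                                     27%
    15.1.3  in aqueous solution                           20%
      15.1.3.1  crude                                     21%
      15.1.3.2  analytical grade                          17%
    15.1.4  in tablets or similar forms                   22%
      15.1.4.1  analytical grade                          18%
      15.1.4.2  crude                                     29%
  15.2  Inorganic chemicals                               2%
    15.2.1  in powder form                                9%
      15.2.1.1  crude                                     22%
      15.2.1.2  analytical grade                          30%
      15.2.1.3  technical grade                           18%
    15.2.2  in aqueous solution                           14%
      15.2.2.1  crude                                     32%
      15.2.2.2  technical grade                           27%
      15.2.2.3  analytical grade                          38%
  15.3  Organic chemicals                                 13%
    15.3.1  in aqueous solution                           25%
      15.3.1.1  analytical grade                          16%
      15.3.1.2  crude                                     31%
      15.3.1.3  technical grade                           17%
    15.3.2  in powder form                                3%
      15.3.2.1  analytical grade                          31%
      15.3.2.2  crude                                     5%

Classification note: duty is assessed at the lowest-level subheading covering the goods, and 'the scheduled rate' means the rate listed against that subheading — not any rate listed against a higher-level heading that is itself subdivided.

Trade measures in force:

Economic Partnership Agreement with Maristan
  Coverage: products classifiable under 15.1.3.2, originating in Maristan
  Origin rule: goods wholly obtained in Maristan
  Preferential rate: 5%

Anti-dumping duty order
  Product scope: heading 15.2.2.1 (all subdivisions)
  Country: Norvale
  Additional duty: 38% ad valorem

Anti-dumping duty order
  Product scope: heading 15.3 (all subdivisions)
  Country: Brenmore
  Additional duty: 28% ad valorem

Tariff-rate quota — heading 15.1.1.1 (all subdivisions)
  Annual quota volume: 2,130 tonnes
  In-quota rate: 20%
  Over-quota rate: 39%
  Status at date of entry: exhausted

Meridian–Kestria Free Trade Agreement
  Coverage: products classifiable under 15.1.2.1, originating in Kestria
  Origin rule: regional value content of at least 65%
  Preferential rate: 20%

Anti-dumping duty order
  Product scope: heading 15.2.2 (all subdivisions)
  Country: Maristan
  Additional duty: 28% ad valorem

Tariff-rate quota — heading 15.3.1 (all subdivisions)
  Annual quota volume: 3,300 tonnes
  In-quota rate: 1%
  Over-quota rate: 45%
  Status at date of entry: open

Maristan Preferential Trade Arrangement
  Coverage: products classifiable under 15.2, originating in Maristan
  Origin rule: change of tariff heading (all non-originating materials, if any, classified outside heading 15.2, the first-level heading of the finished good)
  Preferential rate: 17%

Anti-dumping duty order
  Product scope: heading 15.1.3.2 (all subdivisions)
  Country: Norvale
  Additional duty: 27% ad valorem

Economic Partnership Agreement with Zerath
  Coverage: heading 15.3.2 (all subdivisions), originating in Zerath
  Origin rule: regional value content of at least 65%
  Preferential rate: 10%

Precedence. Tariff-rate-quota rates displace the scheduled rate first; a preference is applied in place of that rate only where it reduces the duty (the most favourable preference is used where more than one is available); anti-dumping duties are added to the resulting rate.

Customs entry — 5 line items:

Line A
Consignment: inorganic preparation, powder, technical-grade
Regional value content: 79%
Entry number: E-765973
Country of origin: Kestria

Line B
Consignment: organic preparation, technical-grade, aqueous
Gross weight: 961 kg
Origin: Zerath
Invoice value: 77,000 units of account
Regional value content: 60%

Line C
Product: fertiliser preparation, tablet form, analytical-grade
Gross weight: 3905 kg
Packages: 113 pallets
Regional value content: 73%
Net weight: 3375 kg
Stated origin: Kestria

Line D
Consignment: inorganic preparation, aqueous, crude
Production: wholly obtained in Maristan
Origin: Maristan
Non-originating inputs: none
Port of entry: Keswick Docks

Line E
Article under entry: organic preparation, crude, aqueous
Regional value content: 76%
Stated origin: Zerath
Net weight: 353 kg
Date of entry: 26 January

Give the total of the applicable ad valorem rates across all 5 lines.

83%

Line A: inorganic → 15.2; powder → 15.2.1; technical-grade → 15.2.1.3. Scheduled 18%. Kestria agreement on 15.1.2.1: 15.2.1.3 not covered. → 18%.
Line B: organic → 15.3; aqueous → 15.3.1; technical-grade → 15.3.1.3. Scheduled 17%. quota on 15.3.1 open → in-quota 1%; Zerath agreement on 15.3.2: 15.3.1.3 not covered. → 1%.
Line C: fertiliser → 15.1; tablet form → 15.1.4; analytical-grade → 15.1.4.1. Scheduled 18%. Kestria agreement on 15.1.2.1: 15.1.4.1 not covered. → 18%.
Line D: inorganic → 15.2; aqueous → 15.2.2; crude → 15.2.2.1. Scheduled 32%. Maristan agreement on 15.1.3.2: 15.2.2.1 not covered; Maristan agreement on 15.2: CTH met → 17% available; preferential 17%; anti-dumping (Maristan, 15.2.2): +28%; total 17% + 28% = 45%. → 45%.
Line E: organic → 15.3; aqueous → 15.3.1; crude → 15.3.1.2. Scheduled 31%. quota on 15.3.1 open → in-quota 1%; Zerath agreement on 15.3.2: 15.3.1.2 not covered. → 1%.
Sum: 18% + 1% + 18% + 45% + 1% = 83%.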